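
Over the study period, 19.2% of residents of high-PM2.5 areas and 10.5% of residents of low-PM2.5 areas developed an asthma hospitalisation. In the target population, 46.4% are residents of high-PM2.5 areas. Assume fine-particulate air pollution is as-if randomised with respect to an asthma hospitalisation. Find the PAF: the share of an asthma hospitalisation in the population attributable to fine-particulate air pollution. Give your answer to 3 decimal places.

p₁ = 0.192, p₀ = 0.105.
Overall risk P(Y=1) = π·p₁ + (1−π)·p₀ = 0.464×0.192 + 0.536×0.105 = 0.14537.
Under exogeneity, PAF = [P(Y=1) − p₀] / P(Y=1).
PAF = (0.14537 − 0.105) / 0.14537 ≈ 0.2777

PAF ≈ 0.278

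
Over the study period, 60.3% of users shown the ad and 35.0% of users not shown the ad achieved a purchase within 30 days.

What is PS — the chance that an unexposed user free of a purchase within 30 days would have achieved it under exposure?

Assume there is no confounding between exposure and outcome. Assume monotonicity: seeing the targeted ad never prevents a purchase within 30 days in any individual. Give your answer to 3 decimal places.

p₁ = 0.603, p₀ = 0.35.
Under exogeneity and monotonicity, PS = (p₁ − p₀) / (1 − p₀).
PS = (0.603 − 0.35) / (1 − 0.35) = 0.253 / 0.65 ≈ 0.3892

PS ≈ 0.389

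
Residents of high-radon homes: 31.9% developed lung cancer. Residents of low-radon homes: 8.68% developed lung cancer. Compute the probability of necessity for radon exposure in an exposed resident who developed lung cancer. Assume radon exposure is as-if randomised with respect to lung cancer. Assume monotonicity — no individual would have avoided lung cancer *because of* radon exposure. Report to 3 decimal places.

PN ≈ 0.728

p₁ = 0.319, p₀ = 0.0868.
Under exogeneity and monotonicity, PN = (p₁ − p₀) / p₁.
PN = (0.319 − 0.0868) / 0.319 = 0.2322 / 0.319 ≈ 0.7279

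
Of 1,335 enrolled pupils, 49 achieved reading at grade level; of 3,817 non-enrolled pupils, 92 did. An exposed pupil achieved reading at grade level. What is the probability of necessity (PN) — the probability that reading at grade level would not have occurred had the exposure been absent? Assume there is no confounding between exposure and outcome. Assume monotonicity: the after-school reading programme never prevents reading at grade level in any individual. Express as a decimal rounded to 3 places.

p₁ = P(outcome | exposed) = 49/1335 = 0.036704
p₀ = P(outcome | unexposed) = 92/3817 = 0.024103
Under exogeneity and monotonicity, PN = (p₁ − p₀) / p₁.
PN = (0.036704 − 0.024103) / 0.036704 = 0.012601 / 0.036704 ≈ 0.3433

PN ≈ 0.343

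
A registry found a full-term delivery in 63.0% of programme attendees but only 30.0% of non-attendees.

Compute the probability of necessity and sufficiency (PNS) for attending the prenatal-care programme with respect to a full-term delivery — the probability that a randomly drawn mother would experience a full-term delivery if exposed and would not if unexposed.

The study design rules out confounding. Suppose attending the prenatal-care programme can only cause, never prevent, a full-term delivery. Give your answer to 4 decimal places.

PNS ≈ 0.3300

p₁ = 0.63, p₀ = 0.3.
Under exogeneity and monotonicity, PNS = p₁ − p₀.
PNS = 0.63 − 0.3 = 0.33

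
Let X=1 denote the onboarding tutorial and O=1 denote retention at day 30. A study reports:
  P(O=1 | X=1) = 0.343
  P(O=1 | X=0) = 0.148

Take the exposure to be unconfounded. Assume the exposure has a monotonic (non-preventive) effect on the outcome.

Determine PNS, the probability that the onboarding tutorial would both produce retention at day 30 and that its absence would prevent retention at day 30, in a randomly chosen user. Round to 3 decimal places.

PNS ≈ 0.195

Let p₁ = 0.343, p₀ = 0.148.
Under exogeneity and monotonicity, PNS = p₁ − p₀.
PNS = 0.343 − 0.148 = 0.195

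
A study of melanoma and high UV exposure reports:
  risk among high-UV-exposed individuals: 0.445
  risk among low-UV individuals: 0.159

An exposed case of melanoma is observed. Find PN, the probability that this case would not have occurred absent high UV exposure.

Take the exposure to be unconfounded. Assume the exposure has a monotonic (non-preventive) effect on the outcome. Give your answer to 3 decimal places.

PN ≈ 0.643

Let p₁ = 0.445, p₀ = 0.159.
Under exogeneity and monotonicity, PN = (p₁ − p₀) / p₁.
PN = (0.445 − 0.159) / 0.445 = 0.286 / 0.445 ≈ 0.6427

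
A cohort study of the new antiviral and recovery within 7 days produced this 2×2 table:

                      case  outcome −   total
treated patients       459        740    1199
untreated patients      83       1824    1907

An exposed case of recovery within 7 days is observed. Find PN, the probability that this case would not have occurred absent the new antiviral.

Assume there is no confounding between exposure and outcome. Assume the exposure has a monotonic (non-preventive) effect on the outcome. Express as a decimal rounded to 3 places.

PN ≈ 0.886

p₁ = P(outcome | exposed) = 459/1199 = 0.38282
p₀ = P(outcome | unexposed) = 83/1907 = 0.043524
Under exogeneity and monotonicity, PN = (p₁ − p₀) / p₁.
PN = (0.38282 − 0.043524) / 0.38282 = 0.3393 / 0.38282 ≈ 0.8863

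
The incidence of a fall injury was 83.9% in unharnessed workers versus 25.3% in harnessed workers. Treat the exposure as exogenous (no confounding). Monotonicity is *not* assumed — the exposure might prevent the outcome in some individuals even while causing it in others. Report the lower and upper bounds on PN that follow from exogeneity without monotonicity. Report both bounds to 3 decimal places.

0.698 ≤ PN ≤ 0.890

p₁ = 0.839, p₀ = 0.253.
Under exogeneity alone the bounds on PN are max{0,(p₁−p₀)/p₁} ≤ PN ≤ min{1,(1−p₀)/p₁}.
  lower = (p₁ − p₀)/p₁ = 0.586 / 0.839 ≈ 0.6985
  upper = min{1, (1 − p₀)/p₁} = 0.747 / 0.839 ≈ 0.8903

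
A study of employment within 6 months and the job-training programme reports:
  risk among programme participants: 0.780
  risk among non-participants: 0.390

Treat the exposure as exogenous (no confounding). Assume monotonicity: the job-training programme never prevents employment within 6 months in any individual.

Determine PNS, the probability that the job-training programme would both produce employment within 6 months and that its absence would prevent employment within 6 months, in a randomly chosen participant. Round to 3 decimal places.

Let p₁ = 0.78, p₀ = 0.39.
Under exogeneity and monotonicity, PNS = p₁ − p₀.
PNS = 0.78 − 0.39 = 0.39

PNS ≈ 0.390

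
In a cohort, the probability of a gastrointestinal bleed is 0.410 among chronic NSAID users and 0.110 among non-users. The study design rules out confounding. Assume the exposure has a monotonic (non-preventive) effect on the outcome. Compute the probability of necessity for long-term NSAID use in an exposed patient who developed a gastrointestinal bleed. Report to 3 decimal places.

PN ≈ 0.732

Let p₁ = 0.41, p₀ = 0.11.
Under exogeneity and monotonicity, PN = (p₁ − p₀) / p₁.
PN = (0.41 − 0.11) / 0.41 = 0.3 / 0.41 ≈ 0.7317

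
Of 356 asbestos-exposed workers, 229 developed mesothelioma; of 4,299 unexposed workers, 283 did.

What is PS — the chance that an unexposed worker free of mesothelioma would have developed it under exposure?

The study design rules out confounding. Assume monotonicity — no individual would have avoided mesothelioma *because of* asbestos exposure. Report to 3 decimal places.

PS ≈ 0.618

p₁ = P(outcome | exposed) = 229/356 = 0.64326
p₀ = P(outcome | unexposed) = 283/4299 = 0.065829
Under exogeneity and monotonicity, PS = (p₁ − p₀) / (1 − p₀).
PS = (0.64326 − 0.065829) / (1 − 0.065829) = 0.57743 / 0.93417 ≈ 0.6181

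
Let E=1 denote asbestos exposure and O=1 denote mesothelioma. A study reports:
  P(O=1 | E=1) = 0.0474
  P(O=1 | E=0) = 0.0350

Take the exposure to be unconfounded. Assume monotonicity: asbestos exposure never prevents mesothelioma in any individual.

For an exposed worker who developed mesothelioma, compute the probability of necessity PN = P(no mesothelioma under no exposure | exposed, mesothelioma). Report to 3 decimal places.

PN ≈ 0.262

Let p₁ = 0.0474, p₀ = 0.035.
Under exogeneity and monotonicity, PN = (p₁ − p₀) / p₁.
PN = (0.0474 − 0.035) / 0.0474 = 0.0124 / 0.0474 ≈ 0.2616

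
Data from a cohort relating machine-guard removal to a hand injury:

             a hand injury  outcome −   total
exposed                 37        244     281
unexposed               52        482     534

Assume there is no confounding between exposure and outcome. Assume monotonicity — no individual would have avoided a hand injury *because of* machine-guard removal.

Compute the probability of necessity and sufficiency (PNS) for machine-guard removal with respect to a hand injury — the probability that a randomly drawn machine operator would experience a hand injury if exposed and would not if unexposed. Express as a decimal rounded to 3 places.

PNS ≈ 0.034

p₁ = P(outcome | exposed) = 37/281 = 0.13167
p₀ = P(outcome | unexposed) = 52/534 = 0.097378
Under exogeneity and monotonicity, PNS = p₁ − p₀.
PNS = 0.13167 − 0.097378 = 0.034294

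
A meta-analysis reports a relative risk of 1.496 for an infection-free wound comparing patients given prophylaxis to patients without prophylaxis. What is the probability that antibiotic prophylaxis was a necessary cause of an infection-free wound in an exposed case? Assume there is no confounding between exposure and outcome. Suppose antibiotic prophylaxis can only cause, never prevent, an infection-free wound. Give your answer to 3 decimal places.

Under exogeneity and monotonicity, PN = (RR − 1) / RR = 1 − 1/RR.
PN = (1.496 − 1) / 1.496 = 0.496 / 1.496 ≈ 0.3316

PN ≈ 0.332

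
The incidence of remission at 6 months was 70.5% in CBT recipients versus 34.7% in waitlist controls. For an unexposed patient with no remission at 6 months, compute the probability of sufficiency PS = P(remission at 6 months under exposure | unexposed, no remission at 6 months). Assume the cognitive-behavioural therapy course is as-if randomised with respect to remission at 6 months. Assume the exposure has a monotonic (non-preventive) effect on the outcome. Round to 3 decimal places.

p₁ = 0.705, p₀ = 0.347.
Under exogeneity and monotonicity, PS = (p₁ − p₀) / (1 − p₀).
PS = (0.705 − 0.347) / (1 − 0.347) = 0.358 / 0.653 ≈ 0.5482

PS ≈ 0.548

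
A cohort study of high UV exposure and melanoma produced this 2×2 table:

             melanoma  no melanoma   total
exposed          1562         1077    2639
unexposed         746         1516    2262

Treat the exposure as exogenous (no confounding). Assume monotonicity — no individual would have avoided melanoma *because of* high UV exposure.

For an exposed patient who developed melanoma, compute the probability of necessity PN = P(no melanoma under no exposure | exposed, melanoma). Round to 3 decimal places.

p₁ = P(outcome | exposed) = 1562/2639 = 0.59189
p₀ = P(outcome | unexposed) = 746/2262 = 0.3298
Under exogeneity and monotonicity, PN = (p₁ − p₀) / p₁.
PN = (0.59189 − 0.3298) / 0.59189 = 0.26209 / 0.59189 ≈ 0.4428

PN ≈ 0.443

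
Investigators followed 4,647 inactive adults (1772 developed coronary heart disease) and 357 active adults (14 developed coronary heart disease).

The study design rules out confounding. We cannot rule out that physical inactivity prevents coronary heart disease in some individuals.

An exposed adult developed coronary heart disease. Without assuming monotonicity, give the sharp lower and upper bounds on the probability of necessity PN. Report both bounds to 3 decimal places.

0.897 ≤ PN ≤ 1.000

p₁ = P(outcome | exposed) = 1772/4647 = 0.38132
p₀ = P(outcome | unexposed) = 14/357 = 0.039216
Under exogeneity alone the bounds on PN are max{0,(p₁−p₀)/p₁} ≤ PN ≤ min{1,(1−p₀)/p₁}.
  lower = (p₁ − p₀)/p₁ = 0.34211 / 0.38132 ≈ 0.8972
  upper = min{1, (1 − p₀)/p₁} = 0.96078 / 0.38132 ≈ 2.5196 → capped at 1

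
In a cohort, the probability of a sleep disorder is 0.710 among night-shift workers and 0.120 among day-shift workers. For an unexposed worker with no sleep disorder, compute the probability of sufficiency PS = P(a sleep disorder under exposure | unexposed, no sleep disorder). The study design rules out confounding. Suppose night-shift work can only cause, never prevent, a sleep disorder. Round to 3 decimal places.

Let p₁ = 0.71, p₀ = 0.12.
Under exogeneity and monotonicity, PS = (p₁ − p₀) / (1 − p₀).
PS = (0.71 − 0.12) / (1 − 0.12) = 0.59 / 0.88 ≈ 0.6705

PS ≈ 0.670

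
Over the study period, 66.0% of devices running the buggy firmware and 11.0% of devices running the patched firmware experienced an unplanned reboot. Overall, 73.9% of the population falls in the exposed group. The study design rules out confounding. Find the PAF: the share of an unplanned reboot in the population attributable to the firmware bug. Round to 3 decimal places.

p₁ = 0.66, p₀ = 0.11.
Overall risk P(Y=1) = π·p₁ + (1−π)·p₀ = 0.739×0.66 + 0.261×0.11 = 0.51645.
Under exogeneity, PAF = [P(Y=1) − p₀] / P(Y=1).
PAF = (0.51645 − 0.11) / 0.51645 ≈ 0.7870

PAF ≈ 0.787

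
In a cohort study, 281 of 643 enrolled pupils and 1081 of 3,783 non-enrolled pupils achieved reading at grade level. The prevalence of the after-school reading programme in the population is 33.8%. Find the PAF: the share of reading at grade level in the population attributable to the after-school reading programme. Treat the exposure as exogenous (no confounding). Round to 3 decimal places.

PAF ≈ 0.152

p₁ = P(outcome | exposed) = 281/643 = 0.43701
p₀ = P(outcome | unexposed) = 1081/3783 = 0.28575
Overall risk P(Y=1) = π·p₁ + (1−π)·p₀ = 0.338×0.43701 + 0.662×0.28575 = 0.33688.
Under exogeneity, PAF = [P(Y=1) − p₀] / P(Y=1).
PAF = (0.33688 − 0.28575) / 0.33688 ≈ 0.1518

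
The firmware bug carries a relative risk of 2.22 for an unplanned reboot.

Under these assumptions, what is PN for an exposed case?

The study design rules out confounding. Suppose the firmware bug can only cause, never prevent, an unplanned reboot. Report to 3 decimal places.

PN ≈ 0.550

Under exogeneity and monotonicity, PN = (RR − 1) / RR = 1 − 1/RR.
PN = (2.22 − 1) / 2.22 = 1.22 / 2.22 ≈ 0.5495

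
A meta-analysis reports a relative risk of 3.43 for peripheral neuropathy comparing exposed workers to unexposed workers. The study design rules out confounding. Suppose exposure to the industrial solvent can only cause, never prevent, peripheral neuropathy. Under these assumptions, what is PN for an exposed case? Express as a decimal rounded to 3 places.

Under exogeneity and monotonicity, PN = (RR − 1) / RR = 1 − 1/RR.
PN = (3.43 − 1) / 3.43 = 2.43 / 3.43 ≈ 0.7085

PN ≈ 0.708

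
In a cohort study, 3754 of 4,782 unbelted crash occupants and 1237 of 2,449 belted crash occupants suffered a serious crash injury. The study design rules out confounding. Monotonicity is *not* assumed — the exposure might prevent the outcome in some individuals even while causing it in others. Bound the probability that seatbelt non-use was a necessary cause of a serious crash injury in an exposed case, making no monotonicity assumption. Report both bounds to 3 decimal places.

p₁ = P(outcome | exposed) = 3754/4782 = 0.78503
p₀ = P(outcome | unexposed) = 1237/2449 = 0.5051
Under exogeneity alone the bounds on PN are max{0,(p₁−p₀)/p₁} ≤ PN ≤ min{1,(1−p₀)/p₁}.
  lower = (p₁ − p₀)/p₁ = 0.27992 / 0.78503 ≈ 0.3566
  upper = min{1, (1 − p₀)/p₁} = 0.4949 / 0.78503 ≈ 0.6304

0.357 ≤ PN ≤ 0.630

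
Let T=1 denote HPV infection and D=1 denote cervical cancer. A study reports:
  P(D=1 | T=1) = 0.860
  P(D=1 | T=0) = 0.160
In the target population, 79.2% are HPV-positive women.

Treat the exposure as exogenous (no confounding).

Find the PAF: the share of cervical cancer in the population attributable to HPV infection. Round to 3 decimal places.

Let p₁ = 0.86, p₀ = 0.16.
Overall risk P(Y=1) = π·p₁ + (1−π)·p₀ = 0.792×0.86 + 0.208×0.16 = 0.7144.
Under exogeneity, PAF = [P(Y=1) − p₀] / P(Y=1).
PAF = (0.7144 − 0.16) / 0.7144 ≈ 0.7760

PAF ≈ 0.776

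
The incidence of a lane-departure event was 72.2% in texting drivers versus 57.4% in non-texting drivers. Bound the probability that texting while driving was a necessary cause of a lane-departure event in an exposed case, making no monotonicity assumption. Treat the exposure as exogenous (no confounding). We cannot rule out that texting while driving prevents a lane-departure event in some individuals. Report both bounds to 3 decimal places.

0.205 ≤ PN ≤ 0.590

p₁ = 0.722, p₀ = 0.574.
Under exogeneity alone the bounds on PN are max{0,(p₁−p₀)/p₁} ≤ PN ≤ min{1,(1−p₀)/p₁}.
  lower = (p₁ − p₀)/p₁ = 0.148 / 0.722 ≈ 0.2050
  upper = min{1, (1 − p₀)/p₁} = 0.426 / 0.722 ≈ 0.5900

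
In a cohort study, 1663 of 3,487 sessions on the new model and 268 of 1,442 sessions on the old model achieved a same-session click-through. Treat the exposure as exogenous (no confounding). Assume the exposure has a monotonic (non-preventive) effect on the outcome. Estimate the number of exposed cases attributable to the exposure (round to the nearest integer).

p₁ = P(outcome | exposed) = 1663/3487 = 0.47691
p₀ = P(outcome | unexposed) = 268/1442 = 0.18585
PN = (p₁ − p₀)/p₁ = (0.47691 − 0.18585) / 0.47691 ≈ 0.61030.
Attributable cases ≈ PN × (exposed cases) = 0.61030 × 1663 ≈ 1014.93.

about 1015 cases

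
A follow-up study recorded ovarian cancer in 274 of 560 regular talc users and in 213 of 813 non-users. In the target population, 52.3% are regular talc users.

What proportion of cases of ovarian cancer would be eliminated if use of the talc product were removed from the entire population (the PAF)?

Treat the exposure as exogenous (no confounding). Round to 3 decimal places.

p₁ = P(outcome | exposed) = 274/560 = 0.48929
p₀ = P(outcome | unexposed) = 213/813 = 0.26199
Overall risk P(Y=1) = π·p₁ + (1−π)·p₀ = 0.523×0.48929 + 0.477×0.26199 = 0.38087.
Under exogeneity, PAF = [P(Y=1) − p₀] / P(Y=1).
PAF = (0.38087 − 0.26199) / 0.38087 ≈ 0.3121

PAF ≈ 0.312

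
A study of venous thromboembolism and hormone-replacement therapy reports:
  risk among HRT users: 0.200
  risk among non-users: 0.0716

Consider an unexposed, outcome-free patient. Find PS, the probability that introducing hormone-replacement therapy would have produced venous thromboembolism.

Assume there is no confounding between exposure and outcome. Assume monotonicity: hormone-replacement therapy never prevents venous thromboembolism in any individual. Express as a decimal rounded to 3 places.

PS ≈ 0.138

Let p₁ = 0.2, p₀ = 0.0716.
Under exogeneity and monotonicity, PS = (p₁ − p₀) / (1 − p₀).
PS = (0.2 − 0.0716) / (1 − 0.0716) = 0.1284 / 0.9284 ≈ 0.1383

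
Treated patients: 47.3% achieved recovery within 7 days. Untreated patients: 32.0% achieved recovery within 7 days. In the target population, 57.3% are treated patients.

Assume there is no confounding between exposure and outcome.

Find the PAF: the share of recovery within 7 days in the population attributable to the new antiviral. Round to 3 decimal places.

p₁ = 0.473, p₀ = 0.32.
Overall risk P(Y=1) = π·p₁ + (1−π)·p₀ = 0.573×0.473 + 0.427×0.32 = 0.40767.
Under exogeneity, PAF = [P(Y=1) − p₀] / P(Y=1).
PAF = (0.40767 − 0.32) / 0.40767 ≈ 0.2150

PAF ≈ 0.215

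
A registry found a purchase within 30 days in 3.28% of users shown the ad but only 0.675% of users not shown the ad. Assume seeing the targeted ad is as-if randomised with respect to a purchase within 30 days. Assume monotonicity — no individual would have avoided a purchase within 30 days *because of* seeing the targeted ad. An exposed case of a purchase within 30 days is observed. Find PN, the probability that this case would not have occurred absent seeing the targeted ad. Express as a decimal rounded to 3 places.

p₁ = 0.0328, p₀ = 0.00675.
Under exogeneity and monotonicity, PN = (p₁ − p₀) / p₁.
PN = (0.0328 − 0.00675) / 0.0328 = 0.02605 / 0.0328 ≈ 0.7942

PN ≈ 0.794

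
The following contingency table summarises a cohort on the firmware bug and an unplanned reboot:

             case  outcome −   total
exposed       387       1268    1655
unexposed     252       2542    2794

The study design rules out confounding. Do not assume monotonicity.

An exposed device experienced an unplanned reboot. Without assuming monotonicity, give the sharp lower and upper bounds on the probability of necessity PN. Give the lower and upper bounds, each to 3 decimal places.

p₁ = P(outcome | exposed) = 387/1655 = 0.23384
p₀ = P(outcome | unexposed) = 252/2794 = 0.090193
Under exogeneity alone the bounds on PN are max{0,(p₁−p₀)/p₁} ≤ PN ≤ min{1,(1−p₀)/p₁}.
  lower = (p₁ − p₀)/p₁ = 0.14364 / 0.23384 ≈ 0.6143
  upper = min{1, (1 − p₀)/p₁} = 0.90981 / 0.23384 ≈ 3.8908 → capped at 1

0.614 ≤ PN ≤ 1.000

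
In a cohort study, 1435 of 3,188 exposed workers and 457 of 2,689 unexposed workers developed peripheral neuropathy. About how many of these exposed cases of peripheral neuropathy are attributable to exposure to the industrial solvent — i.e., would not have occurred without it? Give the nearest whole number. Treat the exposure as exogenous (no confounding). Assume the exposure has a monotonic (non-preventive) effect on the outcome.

about 893 cases

p₁ = P(outcome | exposed) = 1435/3188 = 0.45013
p₀ = P(outcome | unexposed) = 457/2689 = 0.16995
PN = (p₁ − p₀)/p₁ = (0.45013 − 0.16995) / 0.45013 ≈ 0.62243.
Attributable cases ≈ PN × (exposed cases) = 0.62243 × 1435 ≈ 893.19.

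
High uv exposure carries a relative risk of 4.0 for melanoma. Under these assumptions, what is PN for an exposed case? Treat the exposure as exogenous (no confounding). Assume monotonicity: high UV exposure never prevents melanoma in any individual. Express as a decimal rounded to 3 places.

Under exogeneity and monotonicity, PN = (RR − 1) / RR = 1 − 1/RR.
PN = (4.0 − 1) / 4.0 = 3 / 4.0 ≈ 0.7500

PN ≈ 0.750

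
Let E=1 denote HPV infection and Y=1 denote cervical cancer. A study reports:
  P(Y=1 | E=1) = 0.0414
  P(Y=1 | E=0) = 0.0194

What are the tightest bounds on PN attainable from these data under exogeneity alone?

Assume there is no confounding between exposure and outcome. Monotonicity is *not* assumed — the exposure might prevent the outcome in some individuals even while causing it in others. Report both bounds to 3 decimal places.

0.531 ≤ PN ≤ 1.000

Let p₁ = 0.0414, p₀ = 0.0194.
Under exogeneity alone the bounds on PN are max{0,(p₁−p₀)/p₁} ≤ PN ≤ min{1,(1−p₀)/p₁}.
  lower = (p₁ − p₀)/p₁ = 0.022 / 0.0414 ≈ 0.5314
  upper = min{1, (1 − p₀)/p₁} = 0.9806 / 0.0414 ≈ 23.6860 → capped at 1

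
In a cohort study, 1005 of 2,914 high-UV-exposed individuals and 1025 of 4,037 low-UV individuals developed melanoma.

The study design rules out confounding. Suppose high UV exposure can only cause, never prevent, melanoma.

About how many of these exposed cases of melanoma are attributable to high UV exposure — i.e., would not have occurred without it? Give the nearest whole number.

p₁ = P(outcome | exposed) = 1005/2914 = 0.34489
p₀ = P(outcome | unexposed) = 1025/4037 = 0.2539
PN = (p₁ − p₀)/p₁ = (0.34489 − 0.2539) / 0.34489 ≈ 0.26381.
Attributable cases ≈ PN × (exposed cases) = 0.26381 × 1005 ≈ 265.13.

about 265 cases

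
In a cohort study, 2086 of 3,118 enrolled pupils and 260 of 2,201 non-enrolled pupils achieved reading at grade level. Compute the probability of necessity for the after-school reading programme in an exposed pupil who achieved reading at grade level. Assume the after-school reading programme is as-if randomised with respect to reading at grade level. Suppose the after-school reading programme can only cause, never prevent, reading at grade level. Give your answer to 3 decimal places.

p₁ = P(outcome | exposed) = 2086/3118 = 0.66902
p₀ = P(outcome | unexposed) = 260/2201 = 0.11813
Under exogeneity and monotonicity, PN = (p₁ − p₀) / p₁.
PN = (0.66902 − 0.11813) / 0.66902 = 0.55089 / 0.66902 ≈ 0.8234

PN ≈ 0.823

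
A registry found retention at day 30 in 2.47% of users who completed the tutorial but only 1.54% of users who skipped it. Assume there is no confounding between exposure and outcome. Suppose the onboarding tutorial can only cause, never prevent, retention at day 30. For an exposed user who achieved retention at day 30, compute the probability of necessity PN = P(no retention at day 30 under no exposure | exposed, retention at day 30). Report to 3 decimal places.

PN ≈ 0.377

p₁ = 0.0247, p₀ = 0.0154.
Under exogeneity and monotonicity, PN = (p₁ − p₀) / p₁.
PN = (0.0247 − 0.0154) / 0.0247 = 0.0093 / 0.0247 ≈ 0.3765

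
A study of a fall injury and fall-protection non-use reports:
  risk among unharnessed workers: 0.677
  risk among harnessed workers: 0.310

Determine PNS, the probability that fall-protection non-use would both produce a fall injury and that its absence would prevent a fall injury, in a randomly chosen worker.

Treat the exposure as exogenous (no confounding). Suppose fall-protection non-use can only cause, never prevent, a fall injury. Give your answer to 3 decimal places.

PNS ≈ 0.367

Let p₁ = 0.677, p₀ = 0.31.
Under exogeneity and monotonicity, PNS = p₁ − p₀.
PNS = 0.677 − 0.31 = 0.367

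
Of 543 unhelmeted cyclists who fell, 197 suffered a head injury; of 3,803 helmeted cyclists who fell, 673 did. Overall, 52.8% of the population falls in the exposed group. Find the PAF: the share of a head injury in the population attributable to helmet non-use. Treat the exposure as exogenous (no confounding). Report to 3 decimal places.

PAF ≈ 0.357

p₁ = P(outcome | exposed) = 197/543 = 0.3628
p₀ = P(outcome | unexposed) = 673/3803 = 0.17697
Overall risk P(Y=1) = π·p₁ + (1−π)·p₀ = 0.528×0.3628 + 0.472×0.17697 = 0.27509.
Under exogeneity, PAF = [P(Y=1) − p₀] / P(Y=1).
PAF = (0.27509 − 0.17697) / 0.27509 ≈ 0.3567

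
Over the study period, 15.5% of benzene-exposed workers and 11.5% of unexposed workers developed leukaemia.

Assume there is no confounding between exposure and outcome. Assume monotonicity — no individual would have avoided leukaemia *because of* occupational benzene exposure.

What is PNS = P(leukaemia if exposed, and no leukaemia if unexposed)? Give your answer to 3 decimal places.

PNS ≈ 0.040

p₁ = 0.155, p₀ = 0.115.
Under exogeneity and monotonicity, PNS = p₁ − p₀.
PNS = 0.155 − 0.115 = 0.04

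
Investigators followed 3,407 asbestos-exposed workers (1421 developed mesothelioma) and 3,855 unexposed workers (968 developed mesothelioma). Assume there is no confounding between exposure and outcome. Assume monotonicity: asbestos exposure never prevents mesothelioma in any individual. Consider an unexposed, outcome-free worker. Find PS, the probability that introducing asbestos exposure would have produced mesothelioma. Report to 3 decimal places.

p₁ = P(outcome | exposed) = 1421/3407 = 0.41708
p₀ = P(outcome | unexposed) = 968/3855 = 0.2511
Under exogeneity and monotonicity, PS = (p₁ − p₀) / (1 − p₀).
PS = (0.41708 − 0.2511) / (1 − 0.2511) = 0.16598 / 0.7489 ≈ 0.2216

PS ≈ 0.222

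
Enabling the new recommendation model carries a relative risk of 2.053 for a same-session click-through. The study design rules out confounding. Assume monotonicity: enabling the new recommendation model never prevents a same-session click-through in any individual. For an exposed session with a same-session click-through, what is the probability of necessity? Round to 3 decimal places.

PN ≈ 0.513

Under exogeneity and monotonicity, PN = (RR − 1) / RR = 1 − 1/RR.
PN = (2.053 − 1) / 2.053 = 1.053 / 2.053 ≈ 0.5129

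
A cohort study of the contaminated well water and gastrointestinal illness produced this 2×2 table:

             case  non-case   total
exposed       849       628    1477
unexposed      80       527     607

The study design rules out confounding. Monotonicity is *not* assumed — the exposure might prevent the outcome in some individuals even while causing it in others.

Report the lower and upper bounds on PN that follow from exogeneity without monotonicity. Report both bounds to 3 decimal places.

p₁ = P(outcome | exposed) = 849/1477 = 0.57481
p₀ = P(outcome | unexposed) = 80/607 = 0.1318
Under exogeneity alone the bounds on PN are max{0,(p₁−p₀)/p₁} ≤ PN ≤ min{1,(1−p₀)/p₁}.
  lower = (p₁ − p₀)/p₁ = 0.44302 / 0.57481 ≈ 0.7707
  upper = min{1, (1 − p₀)/p₁} = 0.8682 / 0.57481 ≈ 1.5104 → capped at 1

0.771 ≤ PN ≤ 1.000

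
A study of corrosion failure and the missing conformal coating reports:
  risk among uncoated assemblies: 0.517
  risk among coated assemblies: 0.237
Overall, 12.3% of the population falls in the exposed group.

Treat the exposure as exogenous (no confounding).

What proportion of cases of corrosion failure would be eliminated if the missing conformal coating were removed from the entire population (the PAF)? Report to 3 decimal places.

Let p₁ = 0.517, p₀ = 0.237.
Overall risk P(Y=1) = π·p₁ + (1−π)·p₀ = 0.123×0.517 + 0.877×0.237 = 0.27144.
Under exogeneity, PAF = [P(Y=1) − p₀] / P(Y=1).
PAF = (0.27144 − 0.237) / 0.27144 ≈ 0.1269

PAF ≈ 0.127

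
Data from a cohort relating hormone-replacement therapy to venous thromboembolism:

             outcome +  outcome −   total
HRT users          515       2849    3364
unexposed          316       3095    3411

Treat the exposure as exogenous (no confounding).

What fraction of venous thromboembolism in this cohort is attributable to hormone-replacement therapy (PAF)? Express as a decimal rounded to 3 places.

PAF ≈ 0.245

p₁ = P(outcome | exposed) = 515/3364 = 0.15309
p₀ = P(outcome | unexposed) = 316/3411 = 0.092641
Exposure prevalence π = 3364/6775 = 0.49653; overall risk P(Y=1) = 0.12266.
Under exogeneity, PAF = [P(Y=1) − p₀]/P(Y=1).
PAF = (0.12266 − 0.092641) / 0.12266 ≈ 0.2447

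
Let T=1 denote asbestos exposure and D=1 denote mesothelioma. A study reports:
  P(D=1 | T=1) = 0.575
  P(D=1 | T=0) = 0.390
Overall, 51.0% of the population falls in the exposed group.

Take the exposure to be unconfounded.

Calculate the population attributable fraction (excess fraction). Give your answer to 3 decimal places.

PAF ≈ 0.195

Let p₁ = 0.575, p₀ = 0.39.
Overall risk P(Y=1) = π·p₁ + (1−π)·p₀ = 0.51×0.575 + 0.49×0.39 = 0.48435.
Under exogeneity, PAF = [P(Y=1) − p₀] / P(Y=1).
PAF = (0.48435 − 0.39) / 0.48435 ≈ 0.1948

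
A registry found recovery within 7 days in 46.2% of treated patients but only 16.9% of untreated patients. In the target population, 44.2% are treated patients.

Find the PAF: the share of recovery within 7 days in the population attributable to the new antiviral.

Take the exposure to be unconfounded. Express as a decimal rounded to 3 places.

PAF ≈ 0.434

p₁ = 0.462, p₀ = 0.169.
Overall risk P(Y=1) = π·p₁ + (1−π)·p₀ = 0.442×0.462 + 0.558×0.169 = 0.29851.
Under exogeneity, PAF = [P(Y=1) − p₀] / P(Y=1).
PAF = (0.29851 − 0.169) / 0.29851 ≈ 0.4338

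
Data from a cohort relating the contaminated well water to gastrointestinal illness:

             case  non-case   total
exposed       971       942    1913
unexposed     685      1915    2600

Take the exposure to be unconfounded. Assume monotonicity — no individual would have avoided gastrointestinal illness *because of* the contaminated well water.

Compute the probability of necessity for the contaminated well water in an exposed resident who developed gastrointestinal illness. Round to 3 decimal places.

PN ≈ 0.481

p₁ = P(outcome | exposed) = 971/1913 = 0.50758
p₀ = P(outcome | unexposed) = 685/2600 = 0.26346
Under exogeneity and monotonicity, PN = (p₁ − p₀)/p₁.
PN = (0.50758 − 0.26346) / 0.50758 ≈ 0.4809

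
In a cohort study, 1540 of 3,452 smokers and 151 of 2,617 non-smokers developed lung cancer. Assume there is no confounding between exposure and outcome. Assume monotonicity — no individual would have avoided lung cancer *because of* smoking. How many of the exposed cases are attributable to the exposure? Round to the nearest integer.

p₁ = P(outcome | exposed) = 1540/3452 = 0.44612
p₀ = P(outcome | unexposed) = 151/2617 = 0.0577
PN = (p₁ − p₀)/p₁ = (0.44612 − 0.0577) / 0.44612 ≈ 0.87066.
Attributable cases ≈ PN × (exposed cases) = 0.87066 × 1540 ≈ 1340.82.

about 1341 cases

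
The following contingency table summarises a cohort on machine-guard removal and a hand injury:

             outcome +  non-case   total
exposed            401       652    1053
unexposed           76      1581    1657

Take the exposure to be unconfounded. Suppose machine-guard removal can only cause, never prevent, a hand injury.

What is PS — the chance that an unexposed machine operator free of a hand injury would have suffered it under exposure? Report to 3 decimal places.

p₁ = P(outcome | exposed) = 401/1053 = 0.38082
p₀ = P(outcome | unexposed) = 76/1657 = 0.045866
Under exogeneity and monotonicity, PS = (p₁ − p₀)/(1 − p₀).
PS = (0.38082 − 0.045866) / 0.95413 ≈ 0.3511

PS ≈ 0.351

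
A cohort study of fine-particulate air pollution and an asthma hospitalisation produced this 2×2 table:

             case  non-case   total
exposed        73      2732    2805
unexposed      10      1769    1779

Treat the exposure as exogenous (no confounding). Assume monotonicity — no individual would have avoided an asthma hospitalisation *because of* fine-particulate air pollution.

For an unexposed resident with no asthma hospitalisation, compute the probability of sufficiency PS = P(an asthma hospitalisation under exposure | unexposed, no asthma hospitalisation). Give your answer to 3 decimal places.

p₁ = P(outcome | exposed) = 73/2805 = 0.026025
p₀ = P(outcome | unexposed) = 10/1779 = 0.0056211
Under exogeneity and monotonicity, PS = (p₁ − p₀)/(1 − p₀).
PS = (0.026025 − 0.0056211) / 0.99438 ≈ 0.0205

PS ≈ 0.021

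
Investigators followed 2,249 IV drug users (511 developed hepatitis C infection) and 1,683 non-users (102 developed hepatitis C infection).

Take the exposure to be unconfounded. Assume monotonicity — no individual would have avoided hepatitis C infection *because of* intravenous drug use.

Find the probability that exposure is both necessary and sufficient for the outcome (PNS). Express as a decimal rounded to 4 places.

p₁ = P(outcome | exposed) = 511/2249 = 0.22721
p₀ = P(outcome | unexposed) = 102/1683 = 0.060606
Under exogeneity and monotonicity, PNS = p₁ − p₀.
PNS = 0.22721 − 0.060606 = 0.16661

PNS ≈ 0.1666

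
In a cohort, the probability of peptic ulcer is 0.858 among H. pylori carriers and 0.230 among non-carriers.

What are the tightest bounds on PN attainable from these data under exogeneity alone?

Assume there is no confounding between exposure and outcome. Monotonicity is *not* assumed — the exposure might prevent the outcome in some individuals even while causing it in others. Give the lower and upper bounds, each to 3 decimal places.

0.732 ≤ PN ≤ 0.897

Let p₁ = 0.858, p₀ = 0.23.
Under exogeneity alone the bounds on PN are max{0,(p₁−p₀)/p₁} ≤ PN ≤ min{1,(1−p₀)/p₁}.
  lower = (p₁ − p₀)/p₁ = 0.628 / 0.858 ≈ 0.7319
  upper = min{1, (1 − p₀)/p₁} = 0.77 / 0.858 ≈ 0.8974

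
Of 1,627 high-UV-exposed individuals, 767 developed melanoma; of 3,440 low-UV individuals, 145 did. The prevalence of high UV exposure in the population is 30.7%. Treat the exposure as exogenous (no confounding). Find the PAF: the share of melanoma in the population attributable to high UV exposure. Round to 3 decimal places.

p₁ = P(outcome | exposed) = 767/1627 = 0.47142
p₀ = P(outcome | unexposed) = 145/3440 = 0.042151
Overall risk P(Y=1) = π·p₁ + (1−π)·p₀ = 0.307×0.47142 + 0.693×0.042151 = 0.17394.
Under exogeneity, PAF = [P(Y=1) − p₀] / P(Y=1).
PAF = (0.17394 − 0.042151) / 0.17394 ≈ 0.7577

PAF ≈ 0.758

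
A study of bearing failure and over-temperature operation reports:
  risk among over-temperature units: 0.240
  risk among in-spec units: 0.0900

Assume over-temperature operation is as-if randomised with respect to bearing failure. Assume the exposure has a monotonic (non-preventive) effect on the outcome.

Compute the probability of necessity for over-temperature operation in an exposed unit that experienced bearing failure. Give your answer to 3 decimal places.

Let p₁ = 0.24, p₀ = 0.09.
Under exogeneity and monotonicity, PN = (p₁ − p₀) / p₁.
PN = (0.24 − 0.09) / 0.24 = 0.15 / 0.24 ≈ 0.6250

PN ≈ 0.625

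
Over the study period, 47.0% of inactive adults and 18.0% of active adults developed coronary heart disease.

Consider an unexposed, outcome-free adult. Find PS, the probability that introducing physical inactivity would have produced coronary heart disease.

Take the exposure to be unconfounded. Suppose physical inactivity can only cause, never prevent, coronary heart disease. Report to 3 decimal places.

p₁ = 0.47, p₀ = 0.18.
Under exogeneity and monotonicity, PS = (p₁ − p₀) / (1 − p₀).
PS = (0.47 − 0.18) / (1 − 0.18) = 0.29 / 0.82 ≈ 0.3537

PS ≈ 0.354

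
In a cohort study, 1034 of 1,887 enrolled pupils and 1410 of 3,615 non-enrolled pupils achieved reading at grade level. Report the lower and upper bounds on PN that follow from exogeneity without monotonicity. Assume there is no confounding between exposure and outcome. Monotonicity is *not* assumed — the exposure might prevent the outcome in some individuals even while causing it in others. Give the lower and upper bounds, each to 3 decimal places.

p₁ = P(outcome | exposed) = 1034/1887 = 0.54796
p₀ = P(outcome | unexposed) = 1410/3615 = 0.39004
Under exogeneity alone the bounds on PN are max{0,(p₁−p₀)/p₁} ≤ PN ≤ min{1,(1−p₀)/p₁}.
  lower = (p₁ − p₀)/p₁ = 0.15792 / 0.54796 ≈ 0.2882
  upper = min{1, (1 − p₀)/p₁} = 0.60996 / 0.54796 ≈ 1.1131 → capped at 1

0.288 ≤ PN ≤ 1.000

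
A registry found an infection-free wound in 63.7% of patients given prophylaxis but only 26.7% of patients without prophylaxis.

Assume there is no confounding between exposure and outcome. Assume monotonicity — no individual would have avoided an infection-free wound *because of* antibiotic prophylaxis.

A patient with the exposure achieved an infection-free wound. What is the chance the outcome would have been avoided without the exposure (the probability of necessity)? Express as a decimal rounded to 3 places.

p₁ = 0.637, p₀ = 0.267.
Under exogeneity and monotonicity, PN = (p₁ − p₀) / p₁.
PN = (0.637 − 0.267) / 0.637 = 0.37 / 0.637 ≈ 0.5808

PN ≈ 0.581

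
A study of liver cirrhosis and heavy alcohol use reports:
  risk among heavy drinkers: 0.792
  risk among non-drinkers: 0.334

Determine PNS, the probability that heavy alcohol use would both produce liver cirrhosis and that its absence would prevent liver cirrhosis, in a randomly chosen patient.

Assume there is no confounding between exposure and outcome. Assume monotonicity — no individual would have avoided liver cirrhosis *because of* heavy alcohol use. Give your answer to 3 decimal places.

PNS ≈ 0.458

Let p₁ = 0.792, p₀ = 0.334.
Under exogeneity and monotonicity, PNS = p₁ − p₀.
PNS = 0.792 − 0.334 = 0.458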